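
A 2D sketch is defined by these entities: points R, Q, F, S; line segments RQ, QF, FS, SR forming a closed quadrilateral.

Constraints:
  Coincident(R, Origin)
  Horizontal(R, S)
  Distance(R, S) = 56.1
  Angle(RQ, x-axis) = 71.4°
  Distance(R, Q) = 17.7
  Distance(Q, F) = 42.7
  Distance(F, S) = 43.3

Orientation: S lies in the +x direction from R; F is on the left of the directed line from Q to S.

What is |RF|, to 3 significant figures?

57.8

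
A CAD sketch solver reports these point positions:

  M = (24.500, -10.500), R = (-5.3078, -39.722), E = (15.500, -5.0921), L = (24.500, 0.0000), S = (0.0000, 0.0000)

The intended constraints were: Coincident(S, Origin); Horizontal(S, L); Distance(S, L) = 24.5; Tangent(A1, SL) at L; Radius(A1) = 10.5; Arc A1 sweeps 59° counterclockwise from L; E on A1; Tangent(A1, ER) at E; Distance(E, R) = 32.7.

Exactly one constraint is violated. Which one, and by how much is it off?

Distance(E, R) = 32.7 — off by 7.70.

S = (0.00, 0.00) ✓; S.y = 0.00, L.y = 0.00 ✓; |SL| = 24.50 ✓; ∠(ML, LS) = 90.00° ✓; |ML| = 10.50 ✓; bearing(M→E) − bearing(M→L) = 59.00° ✓; |ME| = 10.50 ✓; ∠(ME, ER) = 90.00° ✓; |ER| = 40.40 ✗.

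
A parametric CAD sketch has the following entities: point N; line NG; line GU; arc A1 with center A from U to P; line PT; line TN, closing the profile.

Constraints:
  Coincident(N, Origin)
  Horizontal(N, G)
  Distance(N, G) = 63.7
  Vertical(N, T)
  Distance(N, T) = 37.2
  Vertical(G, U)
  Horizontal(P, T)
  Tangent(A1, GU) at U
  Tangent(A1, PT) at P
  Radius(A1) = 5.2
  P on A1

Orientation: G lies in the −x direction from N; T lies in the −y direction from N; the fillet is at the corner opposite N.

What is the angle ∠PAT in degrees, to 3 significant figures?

84.9°

The virtual corner opposite N is at (-63.7, -37.2). A1 meets GU tangentially, so AU is at right angles to GU and since A1 is tangent to PT there, AP ⟂ PT, with radius 5.2, so the center A sits 5.2 in from both sides at A = (-58.5, -32.0). That places the tangent points at U = (-63.7, -32.0) on GU and P = (-58.5, -37.2) on PT. Then cos ∠PAT = AP·AT / (|AP||AT|), giving 84.9°.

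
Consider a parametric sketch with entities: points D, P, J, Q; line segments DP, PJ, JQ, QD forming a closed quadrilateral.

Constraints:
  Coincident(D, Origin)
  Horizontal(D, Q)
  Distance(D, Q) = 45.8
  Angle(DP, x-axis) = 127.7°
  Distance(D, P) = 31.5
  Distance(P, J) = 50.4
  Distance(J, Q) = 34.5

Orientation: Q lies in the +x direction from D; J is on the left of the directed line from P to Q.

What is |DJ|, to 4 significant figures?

43.71

Checks: |PJ| = 50.40 ✓; |JQ| = 34.50 ✓.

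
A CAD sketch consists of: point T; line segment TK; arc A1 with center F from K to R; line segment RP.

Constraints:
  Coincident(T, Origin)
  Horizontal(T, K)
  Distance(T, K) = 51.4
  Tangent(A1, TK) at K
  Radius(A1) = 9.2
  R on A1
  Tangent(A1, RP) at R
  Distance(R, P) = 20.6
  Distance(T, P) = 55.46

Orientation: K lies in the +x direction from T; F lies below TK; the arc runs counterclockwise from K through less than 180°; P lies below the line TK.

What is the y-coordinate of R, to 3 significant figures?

-10.8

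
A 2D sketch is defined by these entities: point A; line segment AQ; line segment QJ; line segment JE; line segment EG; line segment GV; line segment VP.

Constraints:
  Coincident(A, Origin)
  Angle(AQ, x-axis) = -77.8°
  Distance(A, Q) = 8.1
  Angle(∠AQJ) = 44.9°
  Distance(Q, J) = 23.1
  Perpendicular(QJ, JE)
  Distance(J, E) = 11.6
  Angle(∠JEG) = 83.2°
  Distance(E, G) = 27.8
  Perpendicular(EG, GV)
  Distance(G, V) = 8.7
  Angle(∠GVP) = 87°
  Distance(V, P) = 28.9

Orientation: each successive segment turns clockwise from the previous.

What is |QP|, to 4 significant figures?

25.42

A is at the origin; AQ runs at -77.8° with length 8.1, so Q = (1.712, -7.917). ∠AQJ = 44.9° gives QJ at 147.1° from the x-axis; with |QJ| = 23.1, J = (-17.68, 4.630). QJ is perpendicular to JE, so JE runs at 57.10°; with |JE| = 11.6, E = (-11.38, 14.37). ∠JEG = 83.2° gives EG at -39.70° from the x-axis; with |EG| = 27.8, G = (10.01, -3.388). The perpendicularity gives GV at right angles to EG, so GV runs at -129.7°; with |GV| = 8.7, V = (4.449, -10.08). ∠GVP = 87.0° gives VP at 137.3° from the x-axis; with |VP| = 28.9, P = (-16.79, 9.517). Then |QP| = |P − Q| = 25.42.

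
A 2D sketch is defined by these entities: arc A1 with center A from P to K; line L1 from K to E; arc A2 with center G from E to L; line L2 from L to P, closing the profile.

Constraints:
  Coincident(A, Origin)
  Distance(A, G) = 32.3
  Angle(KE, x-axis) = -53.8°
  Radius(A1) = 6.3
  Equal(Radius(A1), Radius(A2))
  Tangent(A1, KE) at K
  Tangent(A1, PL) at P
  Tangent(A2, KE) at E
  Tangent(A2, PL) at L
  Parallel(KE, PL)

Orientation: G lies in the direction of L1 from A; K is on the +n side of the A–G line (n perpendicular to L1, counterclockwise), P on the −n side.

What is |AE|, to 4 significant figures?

32.91

Tangency of A1 to both parallel lines with radius 6.3 puts K and P at A ± 6.3·n: K = (5.084, 3.721), P = (-5.084, -3.721). Equal radii place E and L the same way about G: E = G + 6.3·n = (24.16, -22.34), L = G − 6.3·n = (13.99, -29.79). Then |AE| = |E − A| = 32.91.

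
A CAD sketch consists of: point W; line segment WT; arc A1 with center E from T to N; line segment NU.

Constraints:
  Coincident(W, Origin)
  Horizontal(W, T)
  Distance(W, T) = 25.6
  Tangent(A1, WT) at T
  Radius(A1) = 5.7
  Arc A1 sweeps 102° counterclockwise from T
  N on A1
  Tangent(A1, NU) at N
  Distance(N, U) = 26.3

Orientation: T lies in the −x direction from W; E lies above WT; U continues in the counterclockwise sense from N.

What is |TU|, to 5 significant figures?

32.611

On A1, T sits at bearing -90° from E; a 102° counterclockwise sweep puts N at bearing 12°, so N = E + 5.7·(cos 12°, sin 12°) = (-20.025, 6.8851). A1 meets NU tangentially, so EN is at right angles to NU, so NU runs along (−sin 12°, cos 12°); with |NU| = 26.3, U = (-25.493, 32.610). Then |TU| = |U − T| = 32.611.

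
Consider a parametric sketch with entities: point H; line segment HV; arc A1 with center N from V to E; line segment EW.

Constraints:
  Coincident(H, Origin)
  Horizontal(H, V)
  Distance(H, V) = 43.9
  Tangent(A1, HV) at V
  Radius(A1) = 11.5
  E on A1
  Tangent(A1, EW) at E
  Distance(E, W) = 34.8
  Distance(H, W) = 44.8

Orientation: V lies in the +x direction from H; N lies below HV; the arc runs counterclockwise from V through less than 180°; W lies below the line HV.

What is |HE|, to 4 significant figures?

33.98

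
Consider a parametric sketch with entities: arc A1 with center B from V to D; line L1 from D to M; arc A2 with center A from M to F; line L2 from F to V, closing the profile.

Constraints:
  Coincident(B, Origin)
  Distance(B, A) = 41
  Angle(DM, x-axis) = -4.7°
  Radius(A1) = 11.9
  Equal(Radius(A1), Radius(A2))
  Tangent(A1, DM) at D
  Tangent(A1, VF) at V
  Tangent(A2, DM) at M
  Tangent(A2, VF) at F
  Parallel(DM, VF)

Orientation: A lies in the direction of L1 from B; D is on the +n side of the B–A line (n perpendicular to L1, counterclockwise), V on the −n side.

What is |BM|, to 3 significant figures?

42.7

The slot axis is L1's direction at -4.7°, so u = (cos -4.7°, sin -4.7°) = (0.997, -0.0819) and n = (−sin -4.7°, cos -4.7°) = (0.0819, 0.997). B is at the origin and A lies 41.0 along u from B, so A = 41.0·u = (40.9, -3.36). Tangency of A1 to both parallel lines with radius 11.9 puts D and V at B ± 11.9·n: D = (0.975, 11.9), V = (-0.975, -11.9). Equal radii place M and F the same way about A: M = A + 11.9·n = (41.8, 8.50), F = A − 11.9·n = (39.9, -15.2). Then |BM| = |M − B| = 42.7.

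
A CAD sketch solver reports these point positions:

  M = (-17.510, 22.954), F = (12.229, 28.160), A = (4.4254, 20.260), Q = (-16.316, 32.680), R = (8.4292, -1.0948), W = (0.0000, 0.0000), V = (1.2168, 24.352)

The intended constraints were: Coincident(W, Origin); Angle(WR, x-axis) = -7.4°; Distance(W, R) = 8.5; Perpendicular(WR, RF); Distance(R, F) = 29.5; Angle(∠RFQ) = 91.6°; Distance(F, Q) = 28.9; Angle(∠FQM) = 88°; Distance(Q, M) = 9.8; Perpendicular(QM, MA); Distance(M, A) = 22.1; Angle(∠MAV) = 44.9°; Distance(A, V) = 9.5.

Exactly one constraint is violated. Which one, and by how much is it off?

Distance(A, V) = 9.5 — off by 4.30.

W = (0.00, 0.00) ✓; WR at -7.400° ✓; |WR| = 8.500 ✓; ∠(WR, RF) = 90.00° ✓; |RF| = 29.50 ✓; ∠RFQ = 91.60° ✓; |FQ| = 28.90 ✓; ∠FQM = 88.00° ✓; |QM| = 9.799 ✓; ∠(QM, MA) = 90.00° ✓; |MA| = 22.10 ✓; ∠MAV = 44.90° ✓; |AV| = 5.200 ✗.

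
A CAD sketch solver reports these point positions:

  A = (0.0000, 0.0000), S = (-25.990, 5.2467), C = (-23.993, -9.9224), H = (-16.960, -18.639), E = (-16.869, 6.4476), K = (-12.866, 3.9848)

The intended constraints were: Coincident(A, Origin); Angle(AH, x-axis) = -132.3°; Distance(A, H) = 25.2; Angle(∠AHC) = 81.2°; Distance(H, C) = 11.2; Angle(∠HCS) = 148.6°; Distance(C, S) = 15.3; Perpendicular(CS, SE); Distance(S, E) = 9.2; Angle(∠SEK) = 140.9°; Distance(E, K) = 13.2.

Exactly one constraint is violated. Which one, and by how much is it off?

Distance(E, K) = 13.2 — off by 8.50.

A = (0.00, 0.00) ✓; AH at -132.3° ✓; |AH| = 25.20 ✓; ∠AHC = 81.20° ✓; |HC| = 11.20 ✓; ∠HCS = 148.6° ✓; |CS| = 15.30 ✓; ∠(CS, SE) = 90.00° ✓; |SE| = 9.200 ✓; ∠SEK = 140.9° ✓; |EK| = 4.700 ✗.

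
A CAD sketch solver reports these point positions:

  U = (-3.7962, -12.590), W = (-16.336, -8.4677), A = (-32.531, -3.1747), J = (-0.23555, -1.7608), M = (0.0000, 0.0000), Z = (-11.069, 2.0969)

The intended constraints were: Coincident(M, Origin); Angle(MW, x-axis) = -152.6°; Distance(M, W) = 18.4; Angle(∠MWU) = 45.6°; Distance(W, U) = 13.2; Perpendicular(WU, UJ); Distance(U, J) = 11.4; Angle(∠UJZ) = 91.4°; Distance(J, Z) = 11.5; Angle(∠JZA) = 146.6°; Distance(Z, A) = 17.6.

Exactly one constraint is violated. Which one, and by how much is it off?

Distance(Z, A) = 17.6 — off by 4.50.

M = (0.00, 0.00) ✓; MW at -152.6° ✓; |MW| = 18.40 ✓; ∠MWU = 45.60° ✓; |WU| = 13.20 ✓; ∠(WU, UJ) = 90.00° ✓; |UJ| = 11.40 ✓; ∠UJZ = 91.40° ✓; |JZ| = 11.50 ✓; ∠JZA = 146.6° ✓; |ZA| = 22.10 ✗.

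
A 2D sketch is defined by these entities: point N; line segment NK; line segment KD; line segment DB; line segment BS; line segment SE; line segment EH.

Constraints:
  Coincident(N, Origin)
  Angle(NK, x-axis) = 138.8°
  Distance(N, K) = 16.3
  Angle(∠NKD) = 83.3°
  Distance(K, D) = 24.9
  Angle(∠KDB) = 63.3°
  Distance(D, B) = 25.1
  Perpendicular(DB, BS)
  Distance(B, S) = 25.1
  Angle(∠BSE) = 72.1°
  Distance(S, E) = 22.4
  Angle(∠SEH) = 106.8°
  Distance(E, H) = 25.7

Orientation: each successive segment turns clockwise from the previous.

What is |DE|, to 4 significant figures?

18.60

N is at the origin; NK runs at 138.8° with length 16.3, so K = (-12.26, 10.74). ∠NKD = 83.3° gives KD at 42.10° from the x-axis; with |KD| = 24.9, D = (6.211, 27.43). ∠KDB = 63.3° gives DB at -74.60° from the x-axis; with |DB| = 25.1, B = (12.88, 3.231). DB ⟂ BS, so BS runs at -164.6°; with |BS| = 25.1, S = (-11.32, -3.434). ∠BSE = 72.1° gives SE at 87.50° from the x-axis; with |SE| = 22.4, E = (-10.35, 18.94). Then |DE| = |E − D| = 18.60.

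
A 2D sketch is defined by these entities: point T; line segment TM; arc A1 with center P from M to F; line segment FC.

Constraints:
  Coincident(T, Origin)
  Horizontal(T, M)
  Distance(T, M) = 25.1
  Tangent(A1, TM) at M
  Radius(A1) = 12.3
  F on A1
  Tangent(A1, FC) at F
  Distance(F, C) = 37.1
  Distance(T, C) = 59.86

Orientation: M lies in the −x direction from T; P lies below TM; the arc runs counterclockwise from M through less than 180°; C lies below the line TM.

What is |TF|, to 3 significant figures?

39.9

Checks: T = (0.00, 0.00) ✓; |PF| = 12.30 ✓; ∠(PF, FC) = 90.00° ✓; |FC| = 37.10 ✓; |TC| = 59.86 ✓.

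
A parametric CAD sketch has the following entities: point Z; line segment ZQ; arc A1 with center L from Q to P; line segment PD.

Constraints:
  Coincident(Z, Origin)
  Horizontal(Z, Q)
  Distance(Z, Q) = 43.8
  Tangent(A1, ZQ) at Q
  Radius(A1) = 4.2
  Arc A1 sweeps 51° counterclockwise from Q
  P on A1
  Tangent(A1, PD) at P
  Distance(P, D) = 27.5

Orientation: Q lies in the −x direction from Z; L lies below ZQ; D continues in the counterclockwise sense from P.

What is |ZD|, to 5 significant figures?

68.332

Z is at the origin; Z and Q share the same y with |ZQ| = 43.8 and Q on the −x side, so Q = (-43.800, 0.0000). A1 meets ZQ tangentially, so LQ is at right angles to ZQ, so L = Q + (0, -4.2) = (-43.800, -4.2000). On A1, Q sits at bearing 90° from L; a 51° counterclockwise sweep puts P at bearing 141°, so P = L + 4.2·(cos 141°, sin 141°) = (-47.064, -1.5569). Since A1 is tangent to PD there, LP ⟂ PD, so PD runs along (−sin 141°, cos 141°); with |PD| = 27.5, D = (-64.370, -22.928). Then |ZD| = |D − Z| = 68.332.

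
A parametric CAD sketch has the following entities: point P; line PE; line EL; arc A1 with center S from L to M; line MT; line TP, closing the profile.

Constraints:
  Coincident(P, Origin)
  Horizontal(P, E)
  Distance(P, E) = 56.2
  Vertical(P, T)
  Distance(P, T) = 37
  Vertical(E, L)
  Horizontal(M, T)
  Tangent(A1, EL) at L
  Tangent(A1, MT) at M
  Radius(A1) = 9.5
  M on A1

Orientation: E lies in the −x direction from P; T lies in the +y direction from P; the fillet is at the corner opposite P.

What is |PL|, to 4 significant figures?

62.57

P is at the origin; PE is horizontal with |PE| = 56.2 and E on the −x side, so E = (-56.20, 0.000). P and T share the same x with |PT| = 37.0 and T on the +y side, so T = (0.000, 37.00). The virtual corner opposite P is at (-56.20, 37.00). The tangent condition forces SL to be normal to EL and since A1 is tangent to MT there, SM ⟂ MT, with radius 9.5, so the center S sits 9.5 in from both sides at S = (-46.70, 27.50). That places the tangent points at L = (-56.20, 27.50) on EL and M = (-46.70, 37.00) on MT. Then |PL| = |L − P| = 62.57.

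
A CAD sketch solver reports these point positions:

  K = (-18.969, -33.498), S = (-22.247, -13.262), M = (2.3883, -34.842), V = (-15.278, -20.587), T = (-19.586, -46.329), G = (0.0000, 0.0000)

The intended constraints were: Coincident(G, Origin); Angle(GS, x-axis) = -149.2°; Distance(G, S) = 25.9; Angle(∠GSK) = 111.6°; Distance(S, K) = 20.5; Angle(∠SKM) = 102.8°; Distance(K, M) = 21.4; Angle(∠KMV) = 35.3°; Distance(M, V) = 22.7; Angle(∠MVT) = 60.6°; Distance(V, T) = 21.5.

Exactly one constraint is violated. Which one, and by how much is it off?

Distance(V, T) = 21.5 — off by 4.60.

G = (0.00, 0.00) ✓; GS at -149.2° ✓; |GS| = 25.90 ✓; ∠GSK = 111.6° ✓; |SK| = 20.50 ✓; ∠SKM = 102.8° ✓; |KM| = 21.40 ✓; ∠KMV = 35.30° ✓; |MV| = 22.70 ✓; ∠MVT = 60.60° ✓; |VT| = 26.10 ✗.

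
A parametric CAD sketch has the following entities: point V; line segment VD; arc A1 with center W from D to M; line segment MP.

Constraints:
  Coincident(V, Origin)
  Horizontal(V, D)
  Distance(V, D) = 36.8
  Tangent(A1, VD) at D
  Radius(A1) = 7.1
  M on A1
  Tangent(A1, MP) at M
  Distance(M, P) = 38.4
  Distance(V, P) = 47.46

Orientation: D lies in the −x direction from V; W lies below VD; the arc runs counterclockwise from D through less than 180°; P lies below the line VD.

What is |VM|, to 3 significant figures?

44.1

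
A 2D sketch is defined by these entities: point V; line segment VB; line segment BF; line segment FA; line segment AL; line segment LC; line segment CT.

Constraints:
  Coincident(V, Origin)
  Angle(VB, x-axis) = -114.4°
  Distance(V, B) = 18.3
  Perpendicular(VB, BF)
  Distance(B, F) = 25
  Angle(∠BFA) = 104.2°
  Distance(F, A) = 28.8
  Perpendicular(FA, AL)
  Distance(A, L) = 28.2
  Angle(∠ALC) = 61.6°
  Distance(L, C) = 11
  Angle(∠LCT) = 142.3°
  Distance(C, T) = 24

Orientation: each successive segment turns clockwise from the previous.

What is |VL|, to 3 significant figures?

17.2

V is at the origin; VB runs at -114.4° with length 18.3, so B = (-7.56, -16.7). The perpendicularity gives BF at right angles to VB, so BF runs at 156°; with |BF| = 25.0, F = (-30.3, -6.34). ∠BFA = 104.2° gives FA at 79.8° from the x-axis; with |FA| = 28.8, A = (-25.2, 22.0). FA is perpendicular to AL, so AL runs at -10.2°; with |AL| = 28.2, L = (2.53, 17.0). Then |VL| = |L − V| = 17.2.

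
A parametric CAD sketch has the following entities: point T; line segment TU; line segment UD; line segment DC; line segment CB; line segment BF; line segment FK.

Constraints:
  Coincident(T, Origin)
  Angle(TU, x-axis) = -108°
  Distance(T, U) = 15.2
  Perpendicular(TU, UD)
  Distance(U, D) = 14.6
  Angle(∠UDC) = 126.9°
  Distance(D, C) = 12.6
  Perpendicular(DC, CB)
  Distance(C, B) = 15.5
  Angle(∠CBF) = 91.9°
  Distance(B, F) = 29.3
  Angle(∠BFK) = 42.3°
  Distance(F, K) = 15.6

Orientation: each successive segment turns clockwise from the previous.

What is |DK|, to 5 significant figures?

7.8462

T is at the origin; TU runs at -108.0° with length 15.2, so U = (-4.6971, -14.456). TU ⟂ UD, so UD runs at 162.00°; with |UD| = 14.6, D = (-18.582, -9.9444). ∠UDC = 126.9° gives DC at 108.90° from the x-axis; with |DC| = 12.6, C = (-22.664, 1.9763). The perpendicularity gives CB at right angles to DC, so CB runs at 18.900°; with |CB| = 15.5, B = (-7.9995, 6.9970). ∠CBF = 91.9° gives BF at -69.200° from the x-axis; with |BF| = 29.3, F = (2.4051, -20.393). ∠BFK = 42.3° gives FK at 153.10° from the x-axis; with |FK| = 15.6, K = (-11.507, -13.335). Then |DK| = |K − D| = 7.8462.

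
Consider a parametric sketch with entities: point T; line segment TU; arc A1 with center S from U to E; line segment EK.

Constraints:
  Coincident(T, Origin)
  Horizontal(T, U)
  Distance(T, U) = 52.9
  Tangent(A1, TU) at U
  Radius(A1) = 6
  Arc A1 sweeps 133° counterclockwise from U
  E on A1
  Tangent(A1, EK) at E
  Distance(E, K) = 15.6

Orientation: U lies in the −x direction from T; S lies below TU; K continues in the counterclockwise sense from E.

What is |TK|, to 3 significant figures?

51.4

T is at the origin; TU is horizontal with |TU| = 52.9 and U on the −x side, so U = (-52.9, 0.00). The tangent condition forces SU to be normal to TU, so S = U + (0, -6) = (-52.9, -6.00). On A1, U sits at bearing 90° from S; a 133° counterclockwise sweep puts E at bearing 223°, so E = S + 6.0·(cos 223°, sin 223°) = (-57.3, -10.1). Tangency of A1 to EK means the radius SE is perpendicular to EK, so EK runs along (−sin 223°, cos 223°); with |EK| = 15.6, K = (-46.6, -21.5). Then |TK| = |K − T| = 51.4.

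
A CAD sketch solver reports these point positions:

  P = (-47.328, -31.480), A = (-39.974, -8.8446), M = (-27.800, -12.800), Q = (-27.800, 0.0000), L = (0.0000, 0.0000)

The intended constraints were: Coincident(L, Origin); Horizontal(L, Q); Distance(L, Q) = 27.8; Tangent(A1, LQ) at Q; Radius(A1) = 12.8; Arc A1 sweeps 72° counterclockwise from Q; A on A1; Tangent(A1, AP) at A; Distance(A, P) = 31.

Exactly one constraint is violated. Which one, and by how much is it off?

Distance(A, P) = 31 — off by 7.20.

L = (0.00, 0.00) ✓; L.y = 0.00, Q.y = 0.00 ✓; |LQ| = 27.80 ✓; ∠(MQ, QL) = 90.00° ✓; |MQ| = 12.80 ✓; bearing(M→A) − bearing(M→Q) = 72.00° ✓; |MA| = 12.80 ✓; ∠(MA, AP) = 90.00° ✓; |AP| = 23.80 ✗.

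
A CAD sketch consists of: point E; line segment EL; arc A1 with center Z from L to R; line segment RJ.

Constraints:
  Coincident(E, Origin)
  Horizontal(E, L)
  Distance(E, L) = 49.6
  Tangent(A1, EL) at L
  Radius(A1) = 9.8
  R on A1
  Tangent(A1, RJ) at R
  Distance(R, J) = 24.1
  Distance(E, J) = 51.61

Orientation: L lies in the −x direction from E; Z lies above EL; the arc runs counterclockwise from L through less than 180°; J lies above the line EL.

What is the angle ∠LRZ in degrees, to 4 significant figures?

45.77°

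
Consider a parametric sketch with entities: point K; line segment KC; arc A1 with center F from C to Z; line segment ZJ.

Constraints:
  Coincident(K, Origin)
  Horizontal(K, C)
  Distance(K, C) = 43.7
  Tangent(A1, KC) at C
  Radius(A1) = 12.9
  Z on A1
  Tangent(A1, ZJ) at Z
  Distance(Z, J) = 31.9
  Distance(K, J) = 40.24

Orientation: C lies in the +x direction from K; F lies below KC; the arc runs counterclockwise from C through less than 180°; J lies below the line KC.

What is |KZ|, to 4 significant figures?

32.91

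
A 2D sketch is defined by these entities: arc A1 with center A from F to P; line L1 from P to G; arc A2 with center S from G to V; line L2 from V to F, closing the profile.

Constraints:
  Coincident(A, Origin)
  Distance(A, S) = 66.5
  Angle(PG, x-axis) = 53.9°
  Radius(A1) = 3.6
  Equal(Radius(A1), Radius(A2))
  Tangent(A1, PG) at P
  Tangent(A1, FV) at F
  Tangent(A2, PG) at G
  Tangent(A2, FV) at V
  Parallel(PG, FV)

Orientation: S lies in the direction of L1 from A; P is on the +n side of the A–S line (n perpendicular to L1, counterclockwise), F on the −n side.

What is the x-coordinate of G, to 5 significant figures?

36.273

The slot axis is L1's direction at 53.9°, so u = (cos 53.9°, sin 53.9°) = (0.58920, 0.80799) and n = (−sin 53.9°, cos 53.9°) = (-0.80799, 0.58920). A is at the origin and S lies 66.5 along u from A, so S = 66.5·u = (39.182, 53.731). Tangency of A1 to both parallel lines with radius 3.6 puts P and F at A ± 3.6·n: P = (-2.9088, 2.1211), F = (2.9088, -2.1211). Equal radii place G and V the same way about S: G = S + 3.6·n = (36.273, 55.852), V = S − 3.6·n = (42.090, 51.610). So G.x = 36.273.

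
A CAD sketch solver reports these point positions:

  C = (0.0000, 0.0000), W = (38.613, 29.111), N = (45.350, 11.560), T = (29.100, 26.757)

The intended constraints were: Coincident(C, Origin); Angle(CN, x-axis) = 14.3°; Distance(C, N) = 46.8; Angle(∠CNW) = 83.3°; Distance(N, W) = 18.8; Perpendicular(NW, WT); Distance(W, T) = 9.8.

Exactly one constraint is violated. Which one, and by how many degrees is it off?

Perpendicular(NW, WT) — off by 7.10°.

C = (0.00, 0.00) ✓; CN at 14.30° ✓; |CN| = 46.80 ✓; ∠CNW = 83.30° ✓; |NW| = 18.80 ✓; ∠(NW, WT) = 82.90° ✗; |WT| = 9.800 ✓.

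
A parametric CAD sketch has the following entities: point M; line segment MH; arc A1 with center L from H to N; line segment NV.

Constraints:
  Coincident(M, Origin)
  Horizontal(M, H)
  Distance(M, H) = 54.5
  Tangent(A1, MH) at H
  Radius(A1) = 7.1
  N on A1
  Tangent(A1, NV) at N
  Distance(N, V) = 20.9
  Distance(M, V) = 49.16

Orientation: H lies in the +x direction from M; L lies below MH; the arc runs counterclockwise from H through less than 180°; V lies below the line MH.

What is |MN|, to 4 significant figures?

47.94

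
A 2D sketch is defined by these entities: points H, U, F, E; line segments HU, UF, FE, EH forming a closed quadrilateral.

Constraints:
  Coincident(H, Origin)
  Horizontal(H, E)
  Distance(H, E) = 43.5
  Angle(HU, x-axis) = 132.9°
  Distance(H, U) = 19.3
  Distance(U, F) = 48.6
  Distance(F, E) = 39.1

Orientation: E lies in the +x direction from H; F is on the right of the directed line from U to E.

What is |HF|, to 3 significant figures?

29.7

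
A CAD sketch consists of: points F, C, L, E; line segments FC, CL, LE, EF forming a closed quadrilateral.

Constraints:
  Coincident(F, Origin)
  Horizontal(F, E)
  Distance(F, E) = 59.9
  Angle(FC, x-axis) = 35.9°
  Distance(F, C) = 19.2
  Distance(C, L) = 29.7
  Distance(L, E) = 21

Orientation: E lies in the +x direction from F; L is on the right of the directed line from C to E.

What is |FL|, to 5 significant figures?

40.203

Checks: |CL| = 29.70 ✓; |LE| = 21.00 ✓.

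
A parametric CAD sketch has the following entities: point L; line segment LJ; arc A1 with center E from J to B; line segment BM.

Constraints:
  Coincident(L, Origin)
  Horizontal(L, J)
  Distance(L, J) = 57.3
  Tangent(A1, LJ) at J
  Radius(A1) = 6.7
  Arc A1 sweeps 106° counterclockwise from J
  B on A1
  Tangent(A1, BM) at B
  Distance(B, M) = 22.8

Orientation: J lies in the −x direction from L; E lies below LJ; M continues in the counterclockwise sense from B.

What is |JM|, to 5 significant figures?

30.464

L is at the origin; L and J share the same y with |LJ| = 57.3 and J on the −x side, so J = (-57.300, 0.0000). A1 meets LJ tangentially, so EJ is at right angles to LJ, so E = J + (0, -6.7) = (-57.300, -6.7000). On A1, J sits at bearing 90° from E; a 106° counterclockwise sweep puts B at bearing 196°, so B = E + 6.7·(cos 196°, sin 196°) = (-63.740, -8.5468). The tangent condition forces EB to be normal to BM, so BM runs along (−sin 196°, cos 196°); with |BM| = 22.8, M = (-57.456, -30.464). Then |JM| = |M − J| = 30.464.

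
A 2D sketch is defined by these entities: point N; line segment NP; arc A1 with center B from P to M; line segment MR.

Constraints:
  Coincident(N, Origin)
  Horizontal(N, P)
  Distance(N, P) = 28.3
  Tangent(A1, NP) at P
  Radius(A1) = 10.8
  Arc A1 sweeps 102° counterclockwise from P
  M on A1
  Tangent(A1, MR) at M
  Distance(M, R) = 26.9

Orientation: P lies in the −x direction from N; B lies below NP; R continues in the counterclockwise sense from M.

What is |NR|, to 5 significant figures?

51.536

N is at the origin; N and P share the same y with |NP| = 28.3 and P on the −x side, so P = (-28.300, 0.0000). The tangent condition forces BP to be normal to NP, so B = P + (0, -10.8) = (-28.300, -10.800). On A1, P sits at bearing 90° from B; a 102° counterclockwise sweep puts M at bearing 192°, so M = B + 10.8·(cos 192°, sin 192°) = (-38.864, -13.045). Tangency of A1 to MR means the radius BM is perpendicular to MR, so MR runs along (−sin 192°, cos 192°); with |MR| = 26.9, R = (-33.271, -39.358). Then |NR| = |R − N| = 51.536.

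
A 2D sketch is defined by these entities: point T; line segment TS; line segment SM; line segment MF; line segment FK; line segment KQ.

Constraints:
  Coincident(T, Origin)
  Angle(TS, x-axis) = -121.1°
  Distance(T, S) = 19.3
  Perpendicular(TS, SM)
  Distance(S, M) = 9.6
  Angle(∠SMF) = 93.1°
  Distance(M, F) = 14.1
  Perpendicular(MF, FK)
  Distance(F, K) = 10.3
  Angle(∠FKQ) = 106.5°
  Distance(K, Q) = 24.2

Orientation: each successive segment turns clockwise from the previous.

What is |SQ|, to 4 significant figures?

11.46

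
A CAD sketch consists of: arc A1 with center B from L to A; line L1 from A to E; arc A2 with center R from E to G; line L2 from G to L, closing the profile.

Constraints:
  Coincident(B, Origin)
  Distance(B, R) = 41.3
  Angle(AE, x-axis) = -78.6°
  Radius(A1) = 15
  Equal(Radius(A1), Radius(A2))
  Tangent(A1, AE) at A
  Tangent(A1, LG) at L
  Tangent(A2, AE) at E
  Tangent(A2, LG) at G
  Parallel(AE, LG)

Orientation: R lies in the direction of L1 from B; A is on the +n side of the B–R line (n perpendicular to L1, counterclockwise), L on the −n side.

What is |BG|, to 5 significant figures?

43.940

The slot axis is L1's direction at -78.6°, so u = (cos -78.6°, sin -78.6°) = (0.19766, -0.98027) and n = (−sin -78.6°, cos -78.6°) = (0.98027, 0.19766). B is at the origin and R lies 41.3 along u from B, so R = 41.3·u = (8.1632, -40.485). Tangency of A1 to both parallel lines with radius 15.0 puts A and L at B ± 15.0·n: A = (14.704, 2.9649), L = (-14.704, -2.9649). Equal radii place E and G the same way about R: E = R + 15.0·n = (22.867, -37.520), G = R − 15.0·n = (-6.5408, -43.450). Then |BG| = |G − B| = 43.940.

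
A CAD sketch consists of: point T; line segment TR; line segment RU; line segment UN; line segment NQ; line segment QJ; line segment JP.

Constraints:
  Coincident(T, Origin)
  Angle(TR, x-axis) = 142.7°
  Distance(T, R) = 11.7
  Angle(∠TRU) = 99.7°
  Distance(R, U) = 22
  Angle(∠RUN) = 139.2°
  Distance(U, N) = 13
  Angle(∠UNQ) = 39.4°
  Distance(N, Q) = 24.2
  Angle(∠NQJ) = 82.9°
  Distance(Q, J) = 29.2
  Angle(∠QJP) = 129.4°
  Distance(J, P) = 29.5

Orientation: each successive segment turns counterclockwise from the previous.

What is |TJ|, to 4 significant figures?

35.37

T is at the origin; TR runs at 142.7° with length 11.7, so R = (-9.307, 7.090). ∠TRU = 99.7° gives RU at -137.0° from the x-axis; with |RU| = 22.0, U = (-25.40, -7.914). ∠RUN = 139.2° gives UN at -96.20° from the x-axis; with |UN| = 13.0, N = (-26.80, -20.84). ∠UNQ = 39.4° gives NQ at 44.40° from the x-axis; with |NQ| = 24.2, Q = (-9.511, -3.906). ∠NQJ = 82.9° gives QJ at 141.5° from the x-axis; with |QJ| = 29.2, J = (-32.36, 14.27). Then |TJ| = |J − T| = 35.37.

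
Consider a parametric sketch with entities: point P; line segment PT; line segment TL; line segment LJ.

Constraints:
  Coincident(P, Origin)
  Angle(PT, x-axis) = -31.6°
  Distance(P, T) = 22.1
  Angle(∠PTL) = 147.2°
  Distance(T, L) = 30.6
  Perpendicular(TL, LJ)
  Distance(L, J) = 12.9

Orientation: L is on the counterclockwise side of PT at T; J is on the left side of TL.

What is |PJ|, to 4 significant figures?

49.19

P is at the origin; PT runs at -31.6° with length 22.1, so T = 22.1·(cos -31.6°, sin -31.6°) = (18.82, -11.58). ∠PTL = 147.2°, so TL runs at -31.6° + (180° − 147.2°) = 1.200° from the x-axis; with |TL| = 30.6, L = T + 30.6·(cos 1.200°, sin 1.200°) = (49.42, -10.94). The perpendicularity gives LJ at right angles to TL; with |LJ| = 12.9 on the left of TL, J = L + 12.9·(-0.02094, 0.9998) = (49.15, 1.958). Then |PJ| = |J − P| = 49.19.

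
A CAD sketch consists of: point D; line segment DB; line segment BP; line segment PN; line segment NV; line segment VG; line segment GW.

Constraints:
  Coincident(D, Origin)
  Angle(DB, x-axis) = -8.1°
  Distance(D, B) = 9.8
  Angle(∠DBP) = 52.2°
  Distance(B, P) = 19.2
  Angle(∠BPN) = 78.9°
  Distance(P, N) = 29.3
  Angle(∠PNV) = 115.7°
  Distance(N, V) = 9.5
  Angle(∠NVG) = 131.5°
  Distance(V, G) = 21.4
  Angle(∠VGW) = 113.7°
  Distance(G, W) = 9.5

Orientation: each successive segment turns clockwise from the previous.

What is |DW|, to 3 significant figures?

17.8

D is at the origin; DB runs at -8.1° with length 9.8, so B = (9.70, -1.38). ∠DBP = 52.2° gives BP at -136° from the x-axis; with |BP| = 19.2, P = (-4.09, -14.7). ∠BPN = 78.9° gives PN at 123° from the x-axis; with |PN| = 29.3, N = (-20.0, 9.83). ∠PNV = 115.7° gives NV at 58.7° from the x-axis; with |NV| = 9.5, V = (-15.1, 17.9). ∠NVG = 131.5° gives VG at 10.2° from the x-axis; with |VG| = 21.4, G = (5.95, 21.7). ∠VGW = 113.7° gives GW at -56.1° from the x-axis; with |GW| = 9.5, W = (11.3, 13.9). Then |DW| = |W − D| = 17.8.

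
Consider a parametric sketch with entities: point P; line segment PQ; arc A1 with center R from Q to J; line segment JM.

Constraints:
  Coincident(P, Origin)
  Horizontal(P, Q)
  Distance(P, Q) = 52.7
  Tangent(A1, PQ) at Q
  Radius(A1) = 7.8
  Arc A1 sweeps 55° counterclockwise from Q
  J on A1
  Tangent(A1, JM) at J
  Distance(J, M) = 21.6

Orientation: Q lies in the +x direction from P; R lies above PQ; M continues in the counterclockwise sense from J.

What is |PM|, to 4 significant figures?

74.51

P is at the origin; PQ is horizontal with |PQ| = 52.7 and Q on the +x side, so Q = (52.70, 0.000). A1 meets PQ tangentially, so RQ is at right angles to PQ, so R = Q + (0, 7.8) = (52.70, 7.800). On A1, Q sits at bearing -90° from R; a 55° counterclockwise sweep puts J at bearing -35°, so J = R + 7.8·(cos -35°, sin -35°) = (59.09, 3.326). Tangency of A1 to JM means the radius RJ is perpendicular to JM, so JM runs along (−sin -35°, cos -35°); with |JM| = 21.6, M = (71.48, 21.02). Then |PM| = |M − P| = 74.51.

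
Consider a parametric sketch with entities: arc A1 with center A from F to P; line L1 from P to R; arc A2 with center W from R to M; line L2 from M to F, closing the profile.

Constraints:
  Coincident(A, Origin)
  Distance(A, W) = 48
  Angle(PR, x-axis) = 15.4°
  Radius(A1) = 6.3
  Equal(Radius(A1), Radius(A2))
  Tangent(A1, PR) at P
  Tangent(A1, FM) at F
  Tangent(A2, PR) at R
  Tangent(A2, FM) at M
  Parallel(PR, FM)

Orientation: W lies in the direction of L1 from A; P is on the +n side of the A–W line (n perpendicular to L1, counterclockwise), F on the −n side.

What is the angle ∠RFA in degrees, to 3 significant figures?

75.3°

The slot axis is L1's direction at 15.4°, so u = (cos 15.4°, sin 15.4°) = (0.964, 0.266) and n = (−sin 15.4°, cos 15.4°) = (-0.266, 0.964). A is at the origin and W lies 48.0 along u from A, so W = 48.0·u = (46.3, 12.7). Tangency of A1 to both parallel lines with radius 6.3 puts P and F at A ± 6.3·n: P = (-1.67, 6.07), F = (1.67, -6.07). Equal radii place R and M the same way about W: R = W + 6.3·n = (44.6, 18.8), M = W − 6.3·n = (47.9, 6.67). Then cos ∠RFA = FR·FA / (|FR||FA|), giving 75.3°.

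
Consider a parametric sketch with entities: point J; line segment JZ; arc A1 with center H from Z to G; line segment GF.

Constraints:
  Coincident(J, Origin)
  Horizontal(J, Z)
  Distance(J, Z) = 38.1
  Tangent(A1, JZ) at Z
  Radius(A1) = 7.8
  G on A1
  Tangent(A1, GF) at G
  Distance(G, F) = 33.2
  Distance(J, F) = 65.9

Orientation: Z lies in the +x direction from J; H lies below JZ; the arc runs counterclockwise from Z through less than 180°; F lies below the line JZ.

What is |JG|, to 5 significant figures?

34.658

J is at the origin; J and Z share the same y with |JZ| = 38.1 and Z on the +x side, so Z = (38.100, 0.0000). A1 meets JZ tangentially, so HZ is at right angles to JZ, so H = Z + (0, -7.8) = (38.100, -7.8000). Since HG ⟂ GF (tangency), |HF| = √(7.8² + 33.2²) = 34.104 regardless of where G sits on A1. So F lies on both circle(J, 65.9) and circle(H, 34.104); the below-JZ intersection is F = (53.780, -38.086). G is the foot of the tangent from F: G = (32.177, -12.875).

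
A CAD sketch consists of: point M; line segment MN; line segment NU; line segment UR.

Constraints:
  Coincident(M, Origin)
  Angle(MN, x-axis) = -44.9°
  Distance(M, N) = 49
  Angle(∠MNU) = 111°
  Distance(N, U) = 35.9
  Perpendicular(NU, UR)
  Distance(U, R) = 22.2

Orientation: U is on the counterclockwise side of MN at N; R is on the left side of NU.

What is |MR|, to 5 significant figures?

58.415

M is at the origin; MN runs at -44.9° with length 49.0, so N = 49.0·(cos -44.9°, sin -44.9°) = (34.709, -34.588). ∠MNU = 111.0°, so NU runs at -44.9° + (180° − 111.0°) = 24.100° from the x-axis; with |NU| = 35.9, U = N + 35.9·(cos 24.100°, sin 24.100°) = (67.479, -19.929). NU ⟂ UR; with |UR| = 22.2 on the left of NU, R = U + 22.2·(-0.40833, 0.91283) = (58.414, 0.33628). Then |MR| = |R − M| = 58.415.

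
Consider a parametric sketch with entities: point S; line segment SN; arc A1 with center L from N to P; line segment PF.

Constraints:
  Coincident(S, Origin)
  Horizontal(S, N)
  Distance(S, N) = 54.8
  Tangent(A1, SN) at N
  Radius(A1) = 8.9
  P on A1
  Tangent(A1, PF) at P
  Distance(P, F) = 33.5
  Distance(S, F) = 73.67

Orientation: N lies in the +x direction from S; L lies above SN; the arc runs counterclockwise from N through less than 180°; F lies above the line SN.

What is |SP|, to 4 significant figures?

64.41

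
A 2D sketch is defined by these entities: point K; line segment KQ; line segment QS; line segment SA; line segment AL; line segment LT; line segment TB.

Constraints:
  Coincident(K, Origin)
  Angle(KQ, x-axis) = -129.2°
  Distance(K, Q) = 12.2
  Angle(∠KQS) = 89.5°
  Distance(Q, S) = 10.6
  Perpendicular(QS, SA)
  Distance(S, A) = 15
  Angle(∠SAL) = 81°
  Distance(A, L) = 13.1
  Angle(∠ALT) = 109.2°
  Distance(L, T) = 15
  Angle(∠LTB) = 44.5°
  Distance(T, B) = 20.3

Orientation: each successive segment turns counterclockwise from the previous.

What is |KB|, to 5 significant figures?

11.691

∠ALT = 109.2° gives LT at -138.90° from the x-axis; with |LT| = 15.0, T = (-12.742, -7.7456). ∠LTB = 44.5° gives TB at -3.4000° from the x-axis; with |TB| = 20.3, B = (7.5222, -8.9495). Then |KB| = |B − K| = 11.691.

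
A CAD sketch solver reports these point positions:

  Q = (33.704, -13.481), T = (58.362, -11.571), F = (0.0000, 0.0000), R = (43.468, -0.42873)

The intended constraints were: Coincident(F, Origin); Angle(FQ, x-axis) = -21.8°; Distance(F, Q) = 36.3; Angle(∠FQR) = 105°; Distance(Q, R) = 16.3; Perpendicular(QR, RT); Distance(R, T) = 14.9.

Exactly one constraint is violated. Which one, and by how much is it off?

Distance(R, T) = 14.9 — off by 3.70.

F = (0.00, 0.00) ✓; FQ at -21.80° ✓; |FQ| = 36.30 ✓; ∠FQR = 105.0° ✓; |QR| = 16.30 ✓; ∠(QR, RT) = 90.00° ✓; |RT| = 18.60 ✗.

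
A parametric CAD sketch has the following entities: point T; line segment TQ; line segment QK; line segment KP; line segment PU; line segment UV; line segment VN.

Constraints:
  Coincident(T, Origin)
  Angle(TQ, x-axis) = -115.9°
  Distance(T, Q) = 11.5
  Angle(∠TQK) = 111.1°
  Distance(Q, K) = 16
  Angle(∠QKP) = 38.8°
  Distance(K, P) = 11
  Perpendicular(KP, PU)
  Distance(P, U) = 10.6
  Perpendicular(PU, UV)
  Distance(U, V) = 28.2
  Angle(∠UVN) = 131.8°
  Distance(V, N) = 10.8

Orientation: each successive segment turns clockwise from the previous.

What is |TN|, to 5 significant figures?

46.848

T is at the origin; TQ runs at -115.9° with length 11.5, so Q = (-5.0232, -10.345). ∠TQK = 111.1° gives QK at 175.20° from the x-axis; with |QK| = 16.0, K = (-20.967, -9.0061). ∠QKP = 38.8° gives KP at 34.000° from the x-axis; with |KP| = 11.0, P = (-11.848, -2.8549). The perpendicularity gives PU at right angles to KP, so PU runs at -56.000°; with |PU| = 10.6, U = (-5.9202, -11.643). PU ⟂ UV, so UV runs at -146.00°; with |UV| = 28.2, V = (-29.299, -27.412). ∠UVN = 131.8° gives VN at 165.80° from the x-axis; with |VN| = 10.8, N = (-39.769, -24.763). Then |TN| = |N − T| = 46.848.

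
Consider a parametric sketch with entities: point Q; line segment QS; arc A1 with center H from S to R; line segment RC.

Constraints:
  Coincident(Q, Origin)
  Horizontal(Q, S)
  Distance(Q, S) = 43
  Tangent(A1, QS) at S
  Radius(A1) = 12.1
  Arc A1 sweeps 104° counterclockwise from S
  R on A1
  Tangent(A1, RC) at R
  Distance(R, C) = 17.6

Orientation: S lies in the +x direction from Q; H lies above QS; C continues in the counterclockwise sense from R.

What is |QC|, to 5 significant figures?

59.826

Q is at the origin; QS is horizontal with |QS| = 43.0 and S on the +x side, so S = (43.000, 0.0000). The tangent condition forces HS to be normal to QS, so H = S + (0, 12.1) = (43.000, 12.100). On A1, S sits at bearing -90° from H; a 104° counterclockwise sweep puts R at bearing 14°, so R = H + 12.1·(cos 14°, sin 14°) = (54.741, 15.027). Since A1 is tangent to RC there, HR ⟂ RC, so RC runs along (−sin 14°, cos 14°); with |RC| = 17.6, C = (50.483, 32.104). Then |QC| = |C − Q| = 59.826.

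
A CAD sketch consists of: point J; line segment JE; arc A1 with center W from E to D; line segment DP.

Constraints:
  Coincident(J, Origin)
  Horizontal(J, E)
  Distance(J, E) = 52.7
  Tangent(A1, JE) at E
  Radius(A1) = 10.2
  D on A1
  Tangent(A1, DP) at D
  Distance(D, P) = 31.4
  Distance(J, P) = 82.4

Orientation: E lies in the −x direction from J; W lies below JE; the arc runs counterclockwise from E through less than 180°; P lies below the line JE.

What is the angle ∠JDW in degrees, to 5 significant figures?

29.335°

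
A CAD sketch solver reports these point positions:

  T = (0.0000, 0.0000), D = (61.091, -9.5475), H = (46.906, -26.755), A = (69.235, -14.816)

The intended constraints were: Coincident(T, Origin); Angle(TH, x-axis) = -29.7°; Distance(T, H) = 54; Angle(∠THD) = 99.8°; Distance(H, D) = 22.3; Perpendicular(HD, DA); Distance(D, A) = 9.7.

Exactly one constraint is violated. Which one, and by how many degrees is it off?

Perpendicular(HD, DA) — off by 6.60°.

T = (0.00, 0.00) ✓; TH at -29.70° ✓; |TH| = 54.00 ✓; ∠THD = 99.80° ✓; |HD| = 22.30 ✓; ∠(HD, DA) = 83.40° ✗; |DA| = 9.700 ✓.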